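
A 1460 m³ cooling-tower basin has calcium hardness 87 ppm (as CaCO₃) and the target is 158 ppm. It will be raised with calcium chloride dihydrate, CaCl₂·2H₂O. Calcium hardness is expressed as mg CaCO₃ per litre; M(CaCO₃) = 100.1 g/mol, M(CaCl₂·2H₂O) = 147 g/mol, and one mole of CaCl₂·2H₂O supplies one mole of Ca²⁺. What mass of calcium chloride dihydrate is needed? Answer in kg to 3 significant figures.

152 kg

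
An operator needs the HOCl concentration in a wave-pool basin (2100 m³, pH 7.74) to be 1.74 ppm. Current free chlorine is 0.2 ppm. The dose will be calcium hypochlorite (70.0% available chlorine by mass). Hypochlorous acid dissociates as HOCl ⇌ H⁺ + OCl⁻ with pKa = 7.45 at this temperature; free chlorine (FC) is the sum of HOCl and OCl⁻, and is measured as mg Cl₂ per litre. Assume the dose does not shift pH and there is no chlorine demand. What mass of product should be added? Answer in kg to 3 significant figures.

14.8 kg

Volume: 2100 m³ = 2,100,000 L.
[OCl⁻]/[HOCl] = 10^(pH − pKa) = 10^(7.74 − 7.45) = 1.95; fraction as HOCl = 1/(1 + 1.95) = 0.339.
Free chlorine required for 1.74 ppm HOCl: 1.74 / 0.339 = 5.133 ppm.
FC to add: 5.133 − 0.2 = 4.933 mg/L as Cl₂.
Cl₂ equivalent: 4.933 mg/L × 2,100,000 L = 10,360 g.
Product at 70.0% available Cl: 10,360 / 0.7 = 14,800 g.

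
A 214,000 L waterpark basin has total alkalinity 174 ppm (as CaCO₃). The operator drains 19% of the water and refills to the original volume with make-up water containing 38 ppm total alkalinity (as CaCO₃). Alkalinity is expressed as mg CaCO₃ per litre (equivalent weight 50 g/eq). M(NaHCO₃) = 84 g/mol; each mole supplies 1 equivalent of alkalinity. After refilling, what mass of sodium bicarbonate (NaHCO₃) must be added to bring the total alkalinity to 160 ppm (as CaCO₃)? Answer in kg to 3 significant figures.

4.26 kg

After draining 19% and refilling: 174 × 0.81 + 38 × 0.19 = 148.16 ppm.
Deficit to target: 160 − 148.16 = 11.84 mg/L.
As CaCO₃: 11.84 mg/L × 214,000 L = 2534 g; ÷ 50 g/eq ÷ 1 = 50.68 mol NaHCO₃.
Mass: 50.68 × 84 = 4257 g.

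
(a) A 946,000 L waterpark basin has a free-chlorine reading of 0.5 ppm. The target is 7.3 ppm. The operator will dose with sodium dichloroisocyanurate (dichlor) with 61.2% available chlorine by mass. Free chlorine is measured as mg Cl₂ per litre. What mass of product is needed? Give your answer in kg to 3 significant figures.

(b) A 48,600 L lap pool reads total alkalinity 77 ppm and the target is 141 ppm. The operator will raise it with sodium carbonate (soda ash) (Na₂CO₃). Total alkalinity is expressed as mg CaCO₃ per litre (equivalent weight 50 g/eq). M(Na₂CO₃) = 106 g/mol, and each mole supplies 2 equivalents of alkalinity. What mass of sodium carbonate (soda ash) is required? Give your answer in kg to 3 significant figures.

(a) Chlorine deficit: 7.3 − 0.5 = 6.8 ppm = 6.8 mg/L as Cl₂.
(a) Cl₂ equivalent needed: 6.8 mg/L × 946,000 L = 6,433,000 mg = 6433 g.
(a) Product at 61.2% available chlorine: 6433 / 0.612 = 10,510 g.

(b) Alkalinity to add: (141 − 77) = 64 mg/L as CaCO₃ × 48,600 L = 3110 g as CaCO₃.
(b) Equivalents: 3110 g ÷ 50 g/eq = 62.21 eq.
(b) Each mole of Na₂CO₃ supplies 2 eq, so 62.21 / 2 = 31.1 mol.
(b) Mass: 31.1 mol × 106 g/mol = 3297 g.

(a) 10.5 kg; (b) 3.30 kg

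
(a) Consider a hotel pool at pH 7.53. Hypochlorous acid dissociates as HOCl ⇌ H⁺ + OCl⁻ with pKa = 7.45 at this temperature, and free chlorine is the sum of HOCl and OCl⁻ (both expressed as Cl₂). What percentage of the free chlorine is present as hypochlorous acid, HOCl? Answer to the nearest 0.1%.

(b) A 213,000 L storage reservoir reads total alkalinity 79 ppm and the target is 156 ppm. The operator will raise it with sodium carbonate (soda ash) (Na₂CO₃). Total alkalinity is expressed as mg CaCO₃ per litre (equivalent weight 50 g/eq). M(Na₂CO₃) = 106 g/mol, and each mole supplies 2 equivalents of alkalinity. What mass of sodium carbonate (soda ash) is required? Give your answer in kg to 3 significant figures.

(a) [OCl⁻]/[HOCl] = 10^(pH − pKa) = 10^(7.53 − 7.45) = 10^0.08 = 1.202.
(a) Fraction as HOCl = 1 / (1 + 1.202) = 0.4541.

(b) Alkalinity to add: (156 − 79) = 77 mg/L as CaCO₃ × 213,000 L = 16,400 g as CaCO₃.
(b) Equivalents: 16,400 g ÷ 50 g/eq = 328 eq.
(b) Each mole of Na₂CO₃ supplies 2 eq, so 328 / 2 = 164 mol.
(b) Mass: 164 mol × 106 g/mol = 17,390 g.

(a) 45.4%; (b) 17.4 kg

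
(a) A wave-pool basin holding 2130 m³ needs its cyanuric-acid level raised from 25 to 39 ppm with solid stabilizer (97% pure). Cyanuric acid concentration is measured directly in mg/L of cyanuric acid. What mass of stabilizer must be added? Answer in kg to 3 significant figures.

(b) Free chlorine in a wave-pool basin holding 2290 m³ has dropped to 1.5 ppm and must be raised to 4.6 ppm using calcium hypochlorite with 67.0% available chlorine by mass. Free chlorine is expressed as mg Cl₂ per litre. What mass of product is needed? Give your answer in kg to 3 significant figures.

(a) 30.7 kg; (b) 10.6 kg

(a) Volume: 2130 m³ = 2,130,000 L.
(a) CYA to add: (39 − 25) = 14 mg/L × 2,130,000 L = 29,820 g cyanuric acid.
(a) At 97% purity: 29,820 / 0.97 = 30,740 g product.

(b) Volume: 2290 m³ = 2,290,000 L.
(b) Chlorine deficit: 4.6 − 1.5 = 3.1 ppm = 3.1 mg/L as Cl₂.
(b) Cl₂ equivalent needed: 3.1 mg/L × 2,290,000 L = 7,099,000 mg = 7099 g.
(b) Product at 67.0% available chlorine: 7099 / 0.67 = 10,600 g.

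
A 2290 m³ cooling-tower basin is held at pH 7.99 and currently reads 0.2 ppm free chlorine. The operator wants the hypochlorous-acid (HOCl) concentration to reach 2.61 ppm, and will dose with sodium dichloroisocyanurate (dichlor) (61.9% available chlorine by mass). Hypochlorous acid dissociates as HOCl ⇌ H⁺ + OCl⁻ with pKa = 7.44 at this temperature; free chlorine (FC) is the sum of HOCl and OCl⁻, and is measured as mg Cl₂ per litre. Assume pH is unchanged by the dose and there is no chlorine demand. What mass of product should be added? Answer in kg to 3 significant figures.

Volume: 2290 m³ = 2,290,000 L.
[OCl⁻]/[HOCl] = 10^(pH − pKa) = 10^(7.99 − 7.44) = 3.548; fraction as HOCl = 1/(1 + 3.548) = 0.2199.
Free chlorine required for 2.61 ppm HOCl: 2.61 / 0.2199 = 11.87 ppm.
FC to add: 11.87 − 0.2 = 11.67 mg/L as Cl₂.
Cl₂ equivalent: 11.67 mg/L × 2,290,000 L = 26,730 g.
Product at 61.9% available Cl: 26,730 / 0.619 = 43,180 g.

43.2 kg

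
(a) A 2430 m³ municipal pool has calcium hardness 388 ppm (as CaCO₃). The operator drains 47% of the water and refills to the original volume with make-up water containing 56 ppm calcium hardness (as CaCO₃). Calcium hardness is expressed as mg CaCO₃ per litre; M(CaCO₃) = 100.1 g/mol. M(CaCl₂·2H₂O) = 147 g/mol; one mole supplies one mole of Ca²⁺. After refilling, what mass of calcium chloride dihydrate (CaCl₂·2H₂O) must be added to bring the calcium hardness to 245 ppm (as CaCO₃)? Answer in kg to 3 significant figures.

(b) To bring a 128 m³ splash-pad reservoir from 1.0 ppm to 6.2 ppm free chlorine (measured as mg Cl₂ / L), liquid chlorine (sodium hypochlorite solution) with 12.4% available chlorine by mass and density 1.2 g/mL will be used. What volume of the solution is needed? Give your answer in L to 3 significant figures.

(a) 46.5 kg; (b) 4.47 L

(a) Volume: 2430 m³ = 2,430,000 L.
(a) After draining 47% and refilling: 388 × 0.53 + 56 × 0.47 = 231.96 ppm.
(a) Deficit to target: 245 − 231.96 = 13.04 mg/L.
(a) As CaCO₃: 13.04 mg/L × 2,430,000 L = 31,690 g; ÷ 100.1 = 316.6 mol Ca²⁺.
(a) Mass: 316.6 × 147 = 46,530 g.

(b) Volume: 128 m³ = 128,000 L.
(b) Chlorine deficit: 6.2 − 1.0 = 5.2 ppm = 5.2 mg/L as Cl₂.
(b) Cl₂ equivalent needed: 5.2 mg/L × 128,000 L = 665,600 mg = 665.6 g.
(b) Product at 12.4% available chlorine: 665.6 / 0.124 = 5368 g.
(b) Volume at density 1.2 g/mL: 5368 g ÷ 1.2 g/mL = 4473 mL.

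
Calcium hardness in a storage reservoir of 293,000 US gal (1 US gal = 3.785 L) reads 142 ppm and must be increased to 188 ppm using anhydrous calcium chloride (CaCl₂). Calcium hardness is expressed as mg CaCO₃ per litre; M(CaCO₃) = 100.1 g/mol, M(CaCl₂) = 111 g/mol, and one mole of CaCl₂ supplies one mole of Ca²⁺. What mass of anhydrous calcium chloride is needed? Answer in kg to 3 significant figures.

Volume: 293,000 US gal × 3.785 L/gal = 1,109,005 L.
Hardness to add: (188 − 142) = 46 mg/L as CaCO₃ × 1,109,005 L = 51,010 g as CaCO₃.
Moles of Ca²⁺ (1 mol Ca²⁺ ≡ 1 mol CaCO₃): 51,010 / 100.1 g/mol = 509.6 mol.
Mass of CaCl₂: 509.6 × 111 = 56,570 g.

56.6 kg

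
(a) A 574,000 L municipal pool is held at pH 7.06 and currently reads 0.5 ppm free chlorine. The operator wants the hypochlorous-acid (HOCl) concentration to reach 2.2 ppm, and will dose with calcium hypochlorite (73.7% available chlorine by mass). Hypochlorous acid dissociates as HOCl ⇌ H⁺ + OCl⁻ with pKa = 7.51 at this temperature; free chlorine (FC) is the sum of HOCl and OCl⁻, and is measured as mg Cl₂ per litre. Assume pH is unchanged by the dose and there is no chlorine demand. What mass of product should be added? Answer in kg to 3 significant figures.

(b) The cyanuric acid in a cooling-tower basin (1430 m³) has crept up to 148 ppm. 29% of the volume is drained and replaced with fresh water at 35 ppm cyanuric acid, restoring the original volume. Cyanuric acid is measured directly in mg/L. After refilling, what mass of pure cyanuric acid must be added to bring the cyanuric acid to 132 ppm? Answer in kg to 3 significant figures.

(a) [OCl⁻]/[HOCl] = 10^(pH − pKa) = 10^(7.06 − 7.51) = 0.3548; fraction as HOCl = 1/(1 + 0.3548) = 0.7381.
(a) Free chlorine required for 2.2 ppm HOCl: 2.2 / 0.7381 = 2.981 ppm.
(a) FC to add: 2.981 − 0.5 = 2.481 mg/L as Cl₂.
(a) Cl₂ equivalent: 2.481 mg/L × 574,000 L = 1424 g.
(a) Product at 73.7% available Cl: 1424 / 0.737 = 1932 g.

(b) Volume: 1430 m³ = 1,430,000 L.
(b) After draining 29% and refilling: 148 × 0.71 + 35 × 0.29 = 115.23 ppm.
(b) Deficit to target: 132 − 115.23 = 16.77 mg/L.
(b) Mass: 16.77 mg/L × 1,430,000 L = 23,980 g cyanuric acid.

(a) 1.93 kg; (b) 24.0 kg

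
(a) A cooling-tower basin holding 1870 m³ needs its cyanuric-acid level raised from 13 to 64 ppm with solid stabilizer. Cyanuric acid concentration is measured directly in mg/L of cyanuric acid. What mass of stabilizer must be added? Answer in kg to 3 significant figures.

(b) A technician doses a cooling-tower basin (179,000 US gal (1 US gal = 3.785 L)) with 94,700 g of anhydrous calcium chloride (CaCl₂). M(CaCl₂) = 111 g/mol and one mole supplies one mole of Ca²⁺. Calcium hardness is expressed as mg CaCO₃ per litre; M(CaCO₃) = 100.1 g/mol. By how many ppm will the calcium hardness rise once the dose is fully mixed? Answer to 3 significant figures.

(a) Volume: 1870 m³ = 1,870,000 L.
(a) CYA to add: (64 − 13) = 51 mg/L × 1,870,000 L = 95,370 g cyanuric acid.

(b) Volume: 179,000 US gal × 3.785 L/gal = 677,515 L.
(b) Moles of Ca²⁺: 94,700 g ÷ 111 g/mol = 853.2 mol.
(b) As CaCO₃: 853.2 mol × 100.1 g/mol = 85,400 g.
(b) Rise: 85,400 g / 677,515 L × 1000 = 126 mg/L.

(a) 95.4 kg; (b) 126 ppm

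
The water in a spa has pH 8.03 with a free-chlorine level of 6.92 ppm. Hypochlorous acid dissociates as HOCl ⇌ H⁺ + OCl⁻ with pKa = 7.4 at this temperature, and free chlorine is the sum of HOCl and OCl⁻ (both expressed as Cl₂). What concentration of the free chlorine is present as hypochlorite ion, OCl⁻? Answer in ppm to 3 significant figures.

5.61 ppm

[OCl⁻]/[HOCl] = 10^(pH − pKa) = 10^(8.03 − 7.4) = 10^0.63 = 4.266.
Fraction as HOCl = 1 / (1 + 4.266) = 0.1899.
OCl⁻ = (1 − 0.1899) × 6.92 ppm = 5.606 ppm.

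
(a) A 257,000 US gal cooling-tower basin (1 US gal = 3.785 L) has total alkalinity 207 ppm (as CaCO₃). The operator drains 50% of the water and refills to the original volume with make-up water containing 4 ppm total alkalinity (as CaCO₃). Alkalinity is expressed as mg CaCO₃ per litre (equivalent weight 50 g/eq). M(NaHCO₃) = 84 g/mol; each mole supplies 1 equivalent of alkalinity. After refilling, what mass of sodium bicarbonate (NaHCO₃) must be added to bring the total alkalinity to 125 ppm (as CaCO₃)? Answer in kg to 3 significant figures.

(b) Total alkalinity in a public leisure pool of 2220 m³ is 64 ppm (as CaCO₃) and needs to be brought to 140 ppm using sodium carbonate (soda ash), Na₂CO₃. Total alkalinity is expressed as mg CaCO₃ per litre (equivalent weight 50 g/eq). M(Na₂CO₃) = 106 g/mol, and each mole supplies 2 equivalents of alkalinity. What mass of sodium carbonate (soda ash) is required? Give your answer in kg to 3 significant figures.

(a) 31.9 kg; (b) 179 kg

(a) Volume: 257,000 US gal × 3.785 L/gal = 972,745 L.
(a) After draining 50% and refilling: 207 × 0.50 + 4 × 0.50 = 105.5 ppm.
(a) Deficit to target: 125 − 105.5 = 19.5 mg/L.
(a) As CaCO₃: 19.5 mg/L × 972,745 L = 18,970 g; ÷ 50 g/eq ÷ 1 = 379.4 mol NaHCO₃.
(a) Mass: 379.4 × 84 = 31,870 g.

(b) Volume: 2220 m³ = 2,220,000 L.
(b) Alkalinity to add: (140 − 64) = 76 mg/L as CaCO₃ × 2,220,000 L = 168,700 g as CaCO₃.
(b) Equivalents: 168,700 g ÷ 50 g/eq = 3374 eq.
(b) Each mole of Na₂CO₃ supplies 2 eq, so 3374 / 2 = 1687 mol.
(b) Mass: 1687 mol × 106 g/mol = 178,800 g.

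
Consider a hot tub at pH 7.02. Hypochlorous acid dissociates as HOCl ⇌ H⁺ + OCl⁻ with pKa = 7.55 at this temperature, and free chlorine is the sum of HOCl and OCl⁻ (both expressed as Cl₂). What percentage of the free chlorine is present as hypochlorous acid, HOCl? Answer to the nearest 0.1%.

77.2%

[OCl⁻]/[HOCl] = 10^(pH − pKa) = 10^(7.02 − 7.55) = 10^-0.53 = 0.2951.
Fraction as HOCl = 1 / (1 + 0.2951) = 0.7721.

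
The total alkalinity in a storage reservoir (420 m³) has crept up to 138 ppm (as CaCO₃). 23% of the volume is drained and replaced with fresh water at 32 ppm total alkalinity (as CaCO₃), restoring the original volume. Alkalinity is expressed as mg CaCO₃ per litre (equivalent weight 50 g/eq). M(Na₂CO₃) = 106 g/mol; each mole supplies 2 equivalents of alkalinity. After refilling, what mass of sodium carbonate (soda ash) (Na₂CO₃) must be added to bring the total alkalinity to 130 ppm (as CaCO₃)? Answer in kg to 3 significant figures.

7.29 kg

Volume: 420 m³ = 420,000 L.
After draining 23% and refilling: 138 × 0.77 + 32 × 0.23 = 113.62 ppm.
Deficit to target: 130 − 113.62 = 16.38 mg/L.
As CaCO₃: 16.38 mg/L × 420,000 L = 6880 g; ÷ 50 g/eq ÷ 2 = 68.8 mol Na₂CO₃.
Mass: 68.8 × 106 = 7292 g.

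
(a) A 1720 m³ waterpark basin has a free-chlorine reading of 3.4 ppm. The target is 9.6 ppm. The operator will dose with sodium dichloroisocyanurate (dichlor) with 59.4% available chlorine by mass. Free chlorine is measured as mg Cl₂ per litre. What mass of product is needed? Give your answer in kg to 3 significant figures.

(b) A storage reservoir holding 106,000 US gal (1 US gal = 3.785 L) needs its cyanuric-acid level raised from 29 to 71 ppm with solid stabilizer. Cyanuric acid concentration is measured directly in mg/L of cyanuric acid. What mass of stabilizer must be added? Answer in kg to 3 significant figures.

(a) 18.0 kg; (b) 16.9 kg

(a) Volume: 1720 m³ = 1,720,000 L.
(a) Chlorine deficit: 9.6 − 3.4 = 6.2 ppm = 6.2 mg/L as Cl₂.
(a) Cl₂ equivalent needed: 6.2 mg/L × 1,720,000 L = 10,660,000 mg = 10,660 g.
(a) Product at 59.4% available chlorine: 10,660 / 0.594 = 17,950 g.

(b) Volume: 106,000 US gal × 3.785 L/gal = 401,210 L.
(b) CYA to add: (71 − 29) = 42 mg/L × 401,210 L = 16,850 g cyanuric acid.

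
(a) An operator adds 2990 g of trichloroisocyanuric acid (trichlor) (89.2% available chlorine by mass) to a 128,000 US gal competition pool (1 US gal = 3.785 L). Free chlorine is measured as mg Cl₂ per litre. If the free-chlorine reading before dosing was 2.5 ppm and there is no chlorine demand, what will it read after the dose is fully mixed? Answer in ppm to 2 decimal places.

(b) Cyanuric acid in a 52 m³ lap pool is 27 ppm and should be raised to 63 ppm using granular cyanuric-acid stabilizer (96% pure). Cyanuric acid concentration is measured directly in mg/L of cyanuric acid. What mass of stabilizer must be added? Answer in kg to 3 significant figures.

(a) 8.01 ppm; (b) 1.95 kg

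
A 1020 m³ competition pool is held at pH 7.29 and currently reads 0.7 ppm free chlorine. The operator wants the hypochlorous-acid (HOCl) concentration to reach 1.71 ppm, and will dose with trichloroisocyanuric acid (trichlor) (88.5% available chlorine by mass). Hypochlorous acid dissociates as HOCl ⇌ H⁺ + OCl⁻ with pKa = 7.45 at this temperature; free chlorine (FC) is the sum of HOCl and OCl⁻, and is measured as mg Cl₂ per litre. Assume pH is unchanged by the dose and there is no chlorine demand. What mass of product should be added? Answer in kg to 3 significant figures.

Volume: 1020 m³ = 1,020,000 L.
[OCl⁻]/[HOCl] = 10^(pH − pKa) = 10^(7.29 − 7.45) = 0.6918; fraction as HOCl = 1/(1 + 0.6918) = 0.5911.
Free chlorine required for 1.71 ppm HOCl: 1.71 / 0.5911 = 2.893 ppm.
FC to add: 2.893 − 0.7 = 2.193 mg/L as Cl₂.
Cl₂ equivalent: 2.193 mg/L × 1,020,000 L = 2237 g.
Product at 88.5% available Cl: 2237 / 0.885 = 2528 g.

2.53 kg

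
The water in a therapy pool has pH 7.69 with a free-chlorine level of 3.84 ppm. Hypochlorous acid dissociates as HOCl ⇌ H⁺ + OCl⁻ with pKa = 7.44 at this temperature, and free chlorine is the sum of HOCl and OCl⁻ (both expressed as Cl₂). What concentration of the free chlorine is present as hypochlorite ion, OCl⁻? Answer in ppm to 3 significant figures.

2.46 ppm

[OCl⁻]/[HOCl] = 10^(pH − pKa) = 10^(7.69 − 7.44) = 10^0.25 = 1.778.
Fraction as HOCl = 1 / (1 + 1.778) = 0.3599.
OCl⁻ = (1 − 0.3599) × 3.84 ppm = 2.458 ppm.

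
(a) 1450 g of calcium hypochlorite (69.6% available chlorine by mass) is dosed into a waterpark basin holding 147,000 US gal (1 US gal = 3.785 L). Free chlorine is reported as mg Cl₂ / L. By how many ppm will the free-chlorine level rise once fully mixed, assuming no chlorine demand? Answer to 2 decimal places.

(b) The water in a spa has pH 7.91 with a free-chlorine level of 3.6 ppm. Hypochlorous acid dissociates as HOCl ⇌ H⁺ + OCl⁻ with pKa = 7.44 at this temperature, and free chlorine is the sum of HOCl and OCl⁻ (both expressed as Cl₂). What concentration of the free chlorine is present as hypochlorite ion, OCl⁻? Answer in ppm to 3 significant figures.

(a) 1.81 ppm; (b) 2.69 ppm

(a) Volume: 147,000 US gal × 3.785 L/gal = 556,395 L.
(a) Available chlorine delivered: 1450 g × 0.696 = 1009 g as Cl₂.
(a) Concentration rise: 1009 g / 556,395 L = 1.814 mg/L = 1.81 ppm.

(b) [OCl⁻]/[HOCl] = 10^(pH − pKa) = 10^(7.91 − 7.44) = 10^0.47 = 2.951.
(b) Fraction as HOCl = 1 / (1 + 2.951) = 0.2531.
(b) OCl⁻ = (1 − 0.2531) × 3.6 ppm = 2.689 ppm.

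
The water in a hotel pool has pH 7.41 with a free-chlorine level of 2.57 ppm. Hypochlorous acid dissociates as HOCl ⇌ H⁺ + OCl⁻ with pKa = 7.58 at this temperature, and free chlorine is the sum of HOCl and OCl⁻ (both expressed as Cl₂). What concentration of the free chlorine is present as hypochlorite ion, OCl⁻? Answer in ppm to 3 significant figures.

[OCl⁻]/[HOCl] = 10^(pH − pKa) = 10^(7.41 − 7.58) = 10^-0.17 = 0.6761.
Fraction as HOCl = 1 / (1 + 0.6761) = 0.5966.
OCl⁻ = (1 − 0.5966) × 2.57 ppm = 1.037 ppm.

1.04 ppm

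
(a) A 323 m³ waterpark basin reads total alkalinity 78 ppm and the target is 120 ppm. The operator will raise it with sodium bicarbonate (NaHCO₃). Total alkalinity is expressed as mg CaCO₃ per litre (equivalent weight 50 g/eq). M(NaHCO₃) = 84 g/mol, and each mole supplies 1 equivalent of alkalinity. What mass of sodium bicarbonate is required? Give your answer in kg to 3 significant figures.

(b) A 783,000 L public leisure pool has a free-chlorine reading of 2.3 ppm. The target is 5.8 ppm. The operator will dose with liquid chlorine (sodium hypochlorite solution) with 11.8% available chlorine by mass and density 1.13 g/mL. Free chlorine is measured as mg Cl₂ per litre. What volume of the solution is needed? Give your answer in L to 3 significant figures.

(a) Volume: 323 m³ = 323,000 L.
(a) Alkalinity to add: (120 − 78) = 42 mg/L as CaCO₃ × 323,000 L = 13,570 g as CaCO₃.
(a) Equivalents: 13,570 g ÷ 50 g/eq = 271.3 eq.
(a) NaHCO₃ supplies 1 eq per mole → 271.3 mol.
(a) Mass: 271.3 mol × 84 g/mol = 22,790 g.

(b) Chlorine deficit: 5.8 − 2.3 = 3.5 ppm = 3.5 mg/L as Cl₂.
(b) Cl₂ equivalent needed: 3.5 mg/L × 783,000 L = 2,740,000 mg = 2740 g.
(b) Product at 11.8% available chlorine: 2740 / 0.118 = 23,220 g.
(b) Volume at density 1.13 g/mL: 23,220 g ÷ 1.13 g/mL = 20,550 mL.

(a) 22.8 kg; (b) 20.6 L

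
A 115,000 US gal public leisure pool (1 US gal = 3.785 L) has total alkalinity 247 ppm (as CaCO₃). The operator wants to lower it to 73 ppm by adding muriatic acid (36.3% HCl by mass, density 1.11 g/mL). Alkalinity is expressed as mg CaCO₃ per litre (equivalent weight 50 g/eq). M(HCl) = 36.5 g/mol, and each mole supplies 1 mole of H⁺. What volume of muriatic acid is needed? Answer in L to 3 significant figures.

Volume: 115,000 US gal × 3.785 L/gal = 435,275 L.
Alkalinity to neutralize: (247 − 73) = 174 mg/L as CaCO₃ × 435,275 L = 75,740 g as CaCO₃.
Equivalents of H⁺ required: 75,740 ÷ 50 g/eq = 1515 eq = 1515 mol HCl.
Mass of HCl: 1515 × 36.5 = 55,290 g.
Mass of 36.3% solution: 55,290 / 0.363 = 152,300 g.
Volume: 152,300 g ÷ 1.11 g/mL = 137,200 mL.

137 L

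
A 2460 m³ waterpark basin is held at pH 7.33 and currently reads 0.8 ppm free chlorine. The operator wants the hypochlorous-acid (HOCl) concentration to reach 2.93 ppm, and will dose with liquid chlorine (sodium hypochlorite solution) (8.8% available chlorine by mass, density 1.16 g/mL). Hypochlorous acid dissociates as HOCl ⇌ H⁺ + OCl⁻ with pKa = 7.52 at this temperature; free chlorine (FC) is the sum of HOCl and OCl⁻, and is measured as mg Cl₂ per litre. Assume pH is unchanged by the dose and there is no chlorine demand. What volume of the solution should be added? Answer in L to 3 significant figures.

96.9 L

Volume: 2460 m³ = 2,460,000 L.
[OCl⁻]/[HOCl] = 10^(pH − pKa) = 10^(7.33 − 7.52) = 0.6457; fraction as HOCl = 1/(1 + 0.6457) = 0.6077.
Free chlorine required for 2.93 ppm HOCl: 2.93 / 0.6077 = 4.822 ppm.
FC to add: 4.822 − 0.8 = 4.022 mg/L as Cl₂.
Cl₂ equivalent: 4.022 mg/L × 2,460,000 L = 9894 g.
Product at 8.8% available Cl: 9894 / 0.088 = 112,400 g.
Volume: 112,400 g ÷ 1.16 g/mL = 96,920 mL.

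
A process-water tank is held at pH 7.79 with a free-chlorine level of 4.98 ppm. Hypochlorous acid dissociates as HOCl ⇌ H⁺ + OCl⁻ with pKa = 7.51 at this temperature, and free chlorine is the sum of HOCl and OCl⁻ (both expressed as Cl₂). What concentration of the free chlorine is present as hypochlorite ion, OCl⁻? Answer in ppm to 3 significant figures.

[OCl⁻]/[HOCl] = 10^(pH − pKa) = 10^(7.79 − 7.51) = 10^0.28 = 1.905.
Fraction as HOCl = 1 / (1 + 1.905) = 0.3442.
OCl⁻ = (1 − 0.3442) × 4.98 ppm = 3.266 ppm.

3.27 ppm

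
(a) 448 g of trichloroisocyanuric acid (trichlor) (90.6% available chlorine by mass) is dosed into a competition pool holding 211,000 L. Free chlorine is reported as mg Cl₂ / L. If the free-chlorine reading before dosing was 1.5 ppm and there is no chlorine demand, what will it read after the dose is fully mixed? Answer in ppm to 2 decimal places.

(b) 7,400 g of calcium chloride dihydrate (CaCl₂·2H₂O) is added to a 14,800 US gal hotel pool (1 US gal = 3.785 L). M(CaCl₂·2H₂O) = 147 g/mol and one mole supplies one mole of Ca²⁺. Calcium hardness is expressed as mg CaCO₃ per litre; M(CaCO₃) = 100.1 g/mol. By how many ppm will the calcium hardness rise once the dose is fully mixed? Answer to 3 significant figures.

(a) Available chlorine delivered: 448 g × 0.906 = 405.9 g as Cl₂.
(a) Concentration rise: 405.9 g / 211,000 L = 1.924 mg/L = 1.92 ppm.
(a) Final FC: 1.5 + 1.92 = 3.42 ppm.

(b) Volume: 14,800 US gal × 3.785 L/gal = 56,018 L.
(b) Moles of Ca²⁺: 7,400 g ÷ 147 g/mol = 50.34 mol.
(b) As CaCO₃: 50.34 mol × 100.1 g/mol = 5039 g.
(b) Rise: 5039 g / 56,018 L × 1000 = 89.95 mg/L.

(a) 3.42 ppm; (b) 90.0 ppm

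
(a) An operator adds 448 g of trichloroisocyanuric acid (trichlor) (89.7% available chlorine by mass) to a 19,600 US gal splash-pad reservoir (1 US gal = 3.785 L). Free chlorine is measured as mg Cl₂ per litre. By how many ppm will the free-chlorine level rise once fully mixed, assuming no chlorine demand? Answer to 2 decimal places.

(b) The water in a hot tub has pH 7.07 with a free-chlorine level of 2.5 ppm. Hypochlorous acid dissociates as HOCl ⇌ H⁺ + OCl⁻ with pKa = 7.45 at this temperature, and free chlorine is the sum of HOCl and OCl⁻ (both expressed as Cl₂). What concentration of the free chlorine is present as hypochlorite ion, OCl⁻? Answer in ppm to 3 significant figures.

(a) Volume: 19,600 US gal × 3.785 L/gal = 74,186 L.
(a) Available chlorine delivered: 448 g × 0.897 = 401.9 g as Cl₂.
(a) Concentration rise: 401.9 g / 74,186 L = 5.417 mg/L = 5.42 ppm.

(b) [OCl⁻]/[HOCl] = 10^(pH − pKa) = 10^(7.07 − 7.45) = 10^-0.38 = 0.4169.
(b) Fraction as HOCl = 1 / (1 + 0.4169) = 0.7058.
(b) OCl⁻ = (1 − 0.7058) × 2.5 ppm = 0.7355 ppm.

(a) 5.42 ppm; (b) 0.736 ppm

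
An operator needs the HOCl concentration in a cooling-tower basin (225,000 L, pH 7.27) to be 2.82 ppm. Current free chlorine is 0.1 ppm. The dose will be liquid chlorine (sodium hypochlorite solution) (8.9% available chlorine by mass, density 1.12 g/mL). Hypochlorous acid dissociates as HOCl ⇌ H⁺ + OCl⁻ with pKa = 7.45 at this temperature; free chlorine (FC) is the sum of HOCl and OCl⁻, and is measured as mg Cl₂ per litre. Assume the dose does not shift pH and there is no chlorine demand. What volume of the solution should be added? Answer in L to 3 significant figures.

[OCl⁻]/[HOCl] = 10^(pH − pKa) = 10^(7.27 − 7.45) = 0.6607; fraction as HOCl = 1/(1 + 0.6607) = 0.6022.
Free chlorine required for 2.82 ppm HOCl: 2.82 / 0.6022 = 4.683 ppm.
FC to add: 4.683 − 0.1 = 4.583 mg/L as Cl₂.
Cl₂ equivalent: 4.583 mg/L × 225,000 L = 1031 g.
Product at 8.9% available Cl: 1031 / 0.089 = 11,590 g.
Volume: 11,590 g ÷ 1.12 g/mL = 10,350 mL.

10.3 L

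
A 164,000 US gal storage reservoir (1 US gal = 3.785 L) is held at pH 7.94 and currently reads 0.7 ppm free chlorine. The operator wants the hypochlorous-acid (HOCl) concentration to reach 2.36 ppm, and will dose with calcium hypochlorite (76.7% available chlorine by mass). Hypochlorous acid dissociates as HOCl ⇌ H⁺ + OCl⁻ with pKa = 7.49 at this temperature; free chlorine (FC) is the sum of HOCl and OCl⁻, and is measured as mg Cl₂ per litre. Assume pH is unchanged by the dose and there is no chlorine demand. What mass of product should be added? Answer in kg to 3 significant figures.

6.73 kg

Volume: 164,000 US gal × 3.785 L/gal = 620,740 L.
[OCl⁻]/[HOCl] = 10^(pH − pKa) = 10^(7.94 − 7.49) = 2.818; fraction as HOCl = 1/(1 + 2.818) = 0.2619.
Free chlorine required for 2.36 ppm HOCl: 2.36 / 0.2619 = 9.011 ppm.
FC to add: 9.011 − 0.7 = 8.311 mg/L as Cl₂.
Cl₂ equivalent: 8.311 mg/L × 620,740 L = 5159 g.
Product at 76.7% available Cl: 5159 / 0.767 = 6726 g.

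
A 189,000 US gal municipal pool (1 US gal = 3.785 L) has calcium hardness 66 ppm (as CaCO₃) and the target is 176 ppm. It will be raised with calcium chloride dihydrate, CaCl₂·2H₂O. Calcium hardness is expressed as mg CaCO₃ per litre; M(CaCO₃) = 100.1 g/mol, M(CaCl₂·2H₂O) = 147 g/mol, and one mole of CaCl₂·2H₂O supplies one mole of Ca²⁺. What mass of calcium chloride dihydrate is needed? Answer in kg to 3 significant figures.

Volume: 189,000 US gal × 3.785 L/gal = 715,365 L.
Hardness to add: (176 − 66) = 110 mg/L as CaCO₃ × 715,365 L = 78,690 g as CaCO₃.
Moles of Ca²⁺ (1 mol Ca²⁺ ≡ 1 mol CaCO₃): 78,690 / 100.1 g/mol = 786.1 mol.
Mass of CaCl₂·2H₂O: 786.1 × 147 = 115,600 g.

116 kg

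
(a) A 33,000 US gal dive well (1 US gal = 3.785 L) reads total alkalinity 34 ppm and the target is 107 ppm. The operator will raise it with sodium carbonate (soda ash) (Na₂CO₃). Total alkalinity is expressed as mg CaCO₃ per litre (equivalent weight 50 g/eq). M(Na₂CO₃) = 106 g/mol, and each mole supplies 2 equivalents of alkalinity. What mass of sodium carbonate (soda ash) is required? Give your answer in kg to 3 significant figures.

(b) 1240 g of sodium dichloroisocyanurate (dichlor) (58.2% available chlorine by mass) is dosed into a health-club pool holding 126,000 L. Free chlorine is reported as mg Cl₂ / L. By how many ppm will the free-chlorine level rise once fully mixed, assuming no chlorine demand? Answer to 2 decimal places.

(a) 9.67 kg; (b) 5.73 ppm

(a) Volume: 33,000 US gal × 3.785 L/gal = 124,905 L.
(a) Alkalinity to add: (107 − 34) = 73 mg/L as CaCO₃ × 124,905 L = 9118 g as CaCO₃.
(a) Equivalents: 9118 g ÷ 50 g/eq = 182.4 eq.
(a) Each mole of Na₂CO₃ supplies 2 eq, so 182.4 / 2 = 91.18 mol.
(a) Mass: 91.18 mol × 106 g/mol = 9665 g.

(b) Available chlorine delivered: 1240 g × 0.582 = 721.7 g as Cl₂.
(b) Concentration rise: 721.7 g / 126,000 L = 5.728 mg/L = 5.73 ppm.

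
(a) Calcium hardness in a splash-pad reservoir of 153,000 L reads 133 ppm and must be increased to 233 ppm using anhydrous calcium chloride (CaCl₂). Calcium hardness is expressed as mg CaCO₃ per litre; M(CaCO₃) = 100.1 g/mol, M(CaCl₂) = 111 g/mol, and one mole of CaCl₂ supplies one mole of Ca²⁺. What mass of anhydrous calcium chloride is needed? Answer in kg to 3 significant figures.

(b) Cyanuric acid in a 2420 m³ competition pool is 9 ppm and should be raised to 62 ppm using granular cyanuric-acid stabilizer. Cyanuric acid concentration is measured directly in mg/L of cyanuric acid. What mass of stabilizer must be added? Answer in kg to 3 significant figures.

(a) Hardness to add: (233 − 133) = 100 mg/L as CaCO₃ × 153,000 L = 15,300 g as CaCO₃.
(a) Moles of Ca²⁺ (1 mol Ca²⁺ ≡ 1 mol CaCO₃): 15,300 / 100.1 g/mol = 152.8 mol.
(a) Mass of CaCl₂: 152.8 × 111 = 16,970 g.

(b) Volume: 2420 m³ = 2,420,000 L.
(b) CYA to add: (62 − 9) = 53 mg/L × 2,420,000 L = 128,300 g cyanuric acid.

(a) 17.0 kg; (b) 128 kg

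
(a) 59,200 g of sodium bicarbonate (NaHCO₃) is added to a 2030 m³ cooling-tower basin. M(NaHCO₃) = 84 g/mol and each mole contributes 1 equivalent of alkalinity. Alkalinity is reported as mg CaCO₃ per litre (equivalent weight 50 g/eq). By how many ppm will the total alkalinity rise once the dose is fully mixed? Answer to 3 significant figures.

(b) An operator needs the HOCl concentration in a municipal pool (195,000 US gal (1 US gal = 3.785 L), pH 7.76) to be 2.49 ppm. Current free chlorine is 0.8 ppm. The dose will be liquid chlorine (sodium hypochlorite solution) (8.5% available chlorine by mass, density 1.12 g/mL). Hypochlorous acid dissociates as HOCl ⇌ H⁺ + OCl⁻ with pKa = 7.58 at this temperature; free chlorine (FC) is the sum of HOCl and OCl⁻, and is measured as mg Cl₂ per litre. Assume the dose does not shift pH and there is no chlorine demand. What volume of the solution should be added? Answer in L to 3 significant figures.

(a) Volume: 2030 m³ = 2,030,000 L.
(a) Moles of NaHCO₃: 59,200 g ÷ 84 g/mol = 704.8 mol → 704.8 eq of alkalinity.
(a) As CaCO₃: 704.8 eq × 50 g/eq = 35,240 g.
(a) Rise: 35,240 g / 2,030,000 L × 1000 = 17.36 mg/L.

(b) Volume: 195,000 US gal × 3.785 L/gal = 738,075 L.
(b) [OCl⁻]/[HOCl] = 10^(pH − pKa) = 10^(7.76 − 7.58) = 1.514; fraction as HOCl = 1/(1 + 1.514) = 0.3978.
(b) Free chlorine required for 2.49 ppm HOCl: 2.49 / 0.3978 = 6.259 ppm.
(b) FC to add: 6.259 − 0.8 = 5.459 mg/L as Cl₂.
(b) Cl₂ equivalent: 5.459 mg/L × 738,075 L = 4029 g.
(b) Product at 8.5% available Cl: 4029 / 0.085 = 47,400 g.
(b) Volume: 47,400 g ÷ 1.12 g/mL = 42,320 mL.

(a) 17.4 ppm; (b) 42.3 L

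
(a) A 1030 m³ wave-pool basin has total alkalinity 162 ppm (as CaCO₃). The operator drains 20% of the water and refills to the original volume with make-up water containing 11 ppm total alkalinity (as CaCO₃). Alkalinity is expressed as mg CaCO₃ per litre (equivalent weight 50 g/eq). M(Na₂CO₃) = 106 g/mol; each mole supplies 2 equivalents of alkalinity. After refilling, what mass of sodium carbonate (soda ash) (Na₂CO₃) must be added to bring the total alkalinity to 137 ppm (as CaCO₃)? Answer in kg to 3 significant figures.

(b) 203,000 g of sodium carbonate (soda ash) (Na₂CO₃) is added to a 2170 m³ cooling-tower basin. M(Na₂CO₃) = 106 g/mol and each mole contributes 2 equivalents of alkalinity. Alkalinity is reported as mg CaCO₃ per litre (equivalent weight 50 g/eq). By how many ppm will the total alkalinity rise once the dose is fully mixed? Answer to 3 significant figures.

(a) Volume: 1030 m³ = 1,030,000 L.
(a) After draining 20% and refilling: 162 × 0.80 + 11 × 0.20 = 131.8 ppm.
(a) Deficit to target: 137 − 131.8 = 5.2 mg/L.
(a) As CaCO₃: 5.2 mg/L × 1,030,000 L = 5356 g; ÷ 50 g/eq ÷ 2 = 53.56 mol Na₂CO₃.
(a) Mass: 53.56 × 106 = 5677 g.

(b) Volume: 2170 m³ = 2,170,000 L.
(b) Moles of Na₂CO₃: 203,000 g ÷ 106 g/mol = 1915 mol → 3830 eq of alkalinity.
(b) As CaCO₃: 3830 eq × 50 g/eq = 191,500 g.
(b) Rise: 191,500 g / 2,170,000 L × 1000 = 88.25 mg/L.

(a) 5.68 kg; (b) 88.3 ppm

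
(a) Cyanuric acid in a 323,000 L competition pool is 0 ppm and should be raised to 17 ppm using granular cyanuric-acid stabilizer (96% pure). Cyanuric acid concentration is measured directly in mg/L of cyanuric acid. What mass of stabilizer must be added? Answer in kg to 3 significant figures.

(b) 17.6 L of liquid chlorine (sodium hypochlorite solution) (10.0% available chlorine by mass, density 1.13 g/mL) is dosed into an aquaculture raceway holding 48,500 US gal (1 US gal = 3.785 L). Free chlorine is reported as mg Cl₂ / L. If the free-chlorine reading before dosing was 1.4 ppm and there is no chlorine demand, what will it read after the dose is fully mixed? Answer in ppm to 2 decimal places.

(a) CYA to add: (17 − 0) = 17 mg/L × 323,000 L = 5491 g cyanuric acid.
(a) At 96% purity: 5491 / 0.96 = 5720 g product.

(b) Volume: 48,500 US gal × 3.785 L/gal = 183,572 L.
(b) Mass of solution: 17.6 L × 1000 mL/L × 1.13 g/mL = 19,890 g.
(b) Available chlorine delivered: 19,890 g × 0.1 = 1989 g as Cl₂.
(b) Concentration rise: 1989 g / 183,572 L = 10.83 mg/L = 10.83 ppm.
(b) Final FC: 1.4 + 10.83 = 12.23 ppm.

(a) 5.72 kg; (b) 12.23 ppm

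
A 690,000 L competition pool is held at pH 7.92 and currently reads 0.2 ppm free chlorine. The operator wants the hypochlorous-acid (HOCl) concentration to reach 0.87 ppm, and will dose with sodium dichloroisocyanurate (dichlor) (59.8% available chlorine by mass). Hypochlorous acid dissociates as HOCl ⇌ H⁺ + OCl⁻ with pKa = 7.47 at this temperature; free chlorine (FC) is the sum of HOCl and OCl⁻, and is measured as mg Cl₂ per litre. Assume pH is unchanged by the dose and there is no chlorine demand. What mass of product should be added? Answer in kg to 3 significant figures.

[OCl⁻]/[HOCl] = 10^(pH − pKa) = 10^(7.92 − 7.47) = 2.818; fraction as HOCl = 1/(1 + 2.818) = 0.2619.
Free chlorine required for 0.87 ppm HOCl: 0.87 / 0.2619 = 3.322 ppm.
FC to add: 3.322 − 0.2 = 3.122 mg/L as Cl₂.
Cl₂ equivalent: 3.122 mg/L × 690,000 L = 2154 g.
Product at 59.8% available Cl: 2154 / 0.598 = 3602 g.

3.60 kg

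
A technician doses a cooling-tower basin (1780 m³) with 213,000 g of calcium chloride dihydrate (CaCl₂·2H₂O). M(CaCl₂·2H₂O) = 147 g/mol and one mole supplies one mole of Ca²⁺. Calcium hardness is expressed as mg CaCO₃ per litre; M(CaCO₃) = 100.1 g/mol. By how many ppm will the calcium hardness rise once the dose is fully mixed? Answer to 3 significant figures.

81.5 ppm

Volume: 1780 m³ = 1,780,000 L.
Moles of Ca²⁺: 213,000 g ÷ 147 g/mol = 1449 mol.
As CaCO₃: 1449 mol × 100.1 g/mol = 145,000 g.
Rise: 145,000 g / 1,780,000 L × 1000 = 81.48 mg/L.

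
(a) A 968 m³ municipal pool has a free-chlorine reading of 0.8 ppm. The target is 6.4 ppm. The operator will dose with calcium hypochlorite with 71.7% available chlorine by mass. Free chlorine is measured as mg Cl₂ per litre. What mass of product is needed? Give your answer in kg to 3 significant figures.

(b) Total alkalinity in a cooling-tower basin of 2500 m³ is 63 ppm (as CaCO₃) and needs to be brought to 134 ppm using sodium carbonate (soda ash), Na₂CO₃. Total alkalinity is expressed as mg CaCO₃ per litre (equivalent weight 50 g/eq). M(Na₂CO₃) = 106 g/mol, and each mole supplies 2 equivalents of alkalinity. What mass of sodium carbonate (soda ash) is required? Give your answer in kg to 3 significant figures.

(a) 7.56 kg; (b) 188 kg

(a) Volume: 968 m³ = 968,000 L.
(a) Chlorine deficit: 6.4 − 0.8 = 5.6 ppm = 5.6 mg/L as Cl₂.
(a) Cl₂ equivalent needed: 5.6 mg/L × 968,000 L = 5,421,000 mg = 5421 g.
(a) Product at 71.7% available chlorine: 5421 / 0.717 = 7560 g.

(b) Volume: 2500 m³ = 2,500,000 L.
(b) Alkalinity to add: (134 − 63) = 71 mg/L as CaCO₃ × 2,500,000 L = 177,500 g as CaCO₃.
(b) Equivalents: 177,500 g ÷ 50 g/eq = 3550 eq.
(b) Each mole of Na₂CO₃ supplies 2 eq, so 3550 / 2 = 1775 mol.
(b) Mass: 1775 mol × 106 g/mol = 188,200 g.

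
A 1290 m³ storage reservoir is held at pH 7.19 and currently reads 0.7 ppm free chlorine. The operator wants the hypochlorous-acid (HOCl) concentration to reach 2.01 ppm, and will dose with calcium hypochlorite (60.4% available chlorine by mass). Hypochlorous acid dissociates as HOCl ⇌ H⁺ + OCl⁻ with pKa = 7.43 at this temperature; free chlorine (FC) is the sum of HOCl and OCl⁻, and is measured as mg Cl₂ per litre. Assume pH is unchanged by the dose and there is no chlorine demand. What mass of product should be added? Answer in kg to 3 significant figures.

5.27 kg

Volume: 1290 m³ = 1,290,000 L.
[OCl⁻]/[HOCl] = 10^(pH − pKa) = 10^(7.19 − 7.43) = 0.5754; fraction as HOCl = 1/(1 + 0.5754) = 0.6347.
Free chlorine required for 2.01 ppm HOCl: 2.01 / 0.6347 = 3.167 ppm.
FC to add: 3.167 − 0.7 = 2.467 mg/L as Cl₂.
Cl₂ equivalent: 2.467 mg/L × 1,290,000 L = 3182 g.
Product at 60.4% available Cl: 3182 / 0.604 = 5268 g.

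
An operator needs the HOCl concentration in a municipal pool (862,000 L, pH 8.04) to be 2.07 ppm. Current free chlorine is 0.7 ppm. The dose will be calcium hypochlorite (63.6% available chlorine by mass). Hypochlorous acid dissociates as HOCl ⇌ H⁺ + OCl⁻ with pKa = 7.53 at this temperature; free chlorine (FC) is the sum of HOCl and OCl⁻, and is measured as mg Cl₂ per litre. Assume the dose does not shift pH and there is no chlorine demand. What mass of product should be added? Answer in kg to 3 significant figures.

10.9 kg

[OCl⁻]/[HOCl] = 10^(pH − pKa) = 10^(8.04 − 7.53) = 3.236; fraction as HOCl = 1/(1 + 3.236) = 0.2361.
Free chlorine required for 2.07 ppm HOCl: 2.07 / 0.2361 = 8.768 ppm.
FC to add: 8.768 − 0.7 = 8.068 mg/L as Cl₂.
Cl₂ equivalent: 8.068 mg/L × 862,000 L = 6955 g.
Product at 63.6% available Cl: 6955 / 0.636 = 10,940 g.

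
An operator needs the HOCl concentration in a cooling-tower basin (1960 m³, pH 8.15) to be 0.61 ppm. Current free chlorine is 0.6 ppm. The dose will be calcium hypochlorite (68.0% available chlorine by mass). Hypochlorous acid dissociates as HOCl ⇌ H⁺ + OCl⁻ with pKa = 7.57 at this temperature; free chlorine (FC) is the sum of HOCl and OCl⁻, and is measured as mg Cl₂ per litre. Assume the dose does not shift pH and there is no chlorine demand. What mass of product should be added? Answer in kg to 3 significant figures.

Volume: 1960 m³ = 1,960,000 L.
[OCl⁻]/[HOCl] = 10^(pH − pKa) = 10^(8.15 − 7.57) = 3.802; fraction as HOCl = 1/(1 + 3.802) = 0.2083.
Free chlorine required for 0.61 ppm HOCl: 0.61 / 0.2083 = 2.929 ppm.
FC to add: 2.929 − 0.6 = 2.329 mg/L as Cl₂.
Cl₂ equivalent: 2.329 mg/L × 1,960,000 L = 4565 g.
Product at 68.0% available Cl: 4565 / 0.68 = 6713 g.

6.71 kg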